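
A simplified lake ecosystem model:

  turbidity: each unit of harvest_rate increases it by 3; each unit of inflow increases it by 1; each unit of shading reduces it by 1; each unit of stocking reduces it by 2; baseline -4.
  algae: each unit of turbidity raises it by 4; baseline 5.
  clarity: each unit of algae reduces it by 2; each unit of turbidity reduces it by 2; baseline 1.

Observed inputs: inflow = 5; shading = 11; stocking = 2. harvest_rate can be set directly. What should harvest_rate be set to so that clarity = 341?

Substituting into the turbidity equation gives turbidity = 3*harvest_rate - 14.
algae becomes 12*harvest_rate - 51.
This gives clarity = -30*harvest_rate + 131.
Solve -30*harvest_rate + 131 = 341: harvest_rate = (341 - 131) / -30 = -7.

harvest_rate = -7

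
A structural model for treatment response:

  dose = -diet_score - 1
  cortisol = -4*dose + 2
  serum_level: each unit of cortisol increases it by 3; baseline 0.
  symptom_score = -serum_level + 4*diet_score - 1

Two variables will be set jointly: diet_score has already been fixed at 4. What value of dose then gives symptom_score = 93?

With diet_score held at 4:
Intervening on dose fixes its value directly, overriding its dependence on diet_score.
Substituting into the serum_level equation gives serum_level = -12*dose + 6.
Substituting into the symptom_score equation gives symptom_score = 12*dose + 9.
Solve 12*dose + 9 = 93: dose = (93 - 9) / 12 = 7.

dose = 7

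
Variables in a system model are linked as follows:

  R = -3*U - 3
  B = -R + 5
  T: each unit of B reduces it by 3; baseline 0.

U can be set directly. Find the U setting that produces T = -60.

U = 4

Substituting into the B equation gives B = 3*U + 8.
T becomes -9*U - 24.
Solve -9*U - 24 = -60: U = (-60 + 24) / -9 = 4.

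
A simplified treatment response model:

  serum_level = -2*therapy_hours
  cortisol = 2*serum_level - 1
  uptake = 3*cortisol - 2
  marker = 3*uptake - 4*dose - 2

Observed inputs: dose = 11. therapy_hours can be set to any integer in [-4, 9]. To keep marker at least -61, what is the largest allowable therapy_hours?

Substituting into the cortisol equation gives cortisol = -4*therapy_hours - 1.
uptake becomes -12*therapy_hours - 5.
Substituting into the marker equation gives marker = -36*therapy_hours - 61.
Require -36*therapy_hours - 61 ≥ -61, so therapy_hours ≤ 0.
The largest integer in [-4, 9] satisfying this is 0.

therapy_hours = 0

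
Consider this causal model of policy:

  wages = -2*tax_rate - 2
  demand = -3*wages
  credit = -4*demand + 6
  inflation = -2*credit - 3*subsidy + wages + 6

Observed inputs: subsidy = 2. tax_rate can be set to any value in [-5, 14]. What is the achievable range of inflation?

-196 to 678

Substituting into the demand equation gives demand = 6*tax_rate + 6.
Substituting into the credit equation gives credit = -24*tax_rate - 18.
So inflation = 46*tax_rate + 34.
Linear in tax_rate, so extremes are at the endpoints: tax_rate = -5 gives inflation = -196; tax_rate = 14 gives inflation = 678.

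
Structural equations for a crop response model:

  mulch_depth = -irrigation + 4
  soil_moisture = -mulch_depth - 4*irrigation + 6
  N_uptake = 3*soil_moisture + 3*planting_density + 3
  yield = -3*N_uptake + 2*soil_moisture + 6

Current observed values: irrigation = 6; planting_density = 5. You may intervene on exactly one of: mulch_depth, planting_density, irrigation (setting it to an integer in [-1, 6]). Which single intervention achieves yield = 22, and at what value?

Intervening on mulch_depth: yield = 7*mulch_depth + 78. Reaching 22 requires mulch_depth = -8, outside [-1, 6].
Intervening on planting_density: yield = -9*planting_density + 109. Reaching 22 requires planting_density = 29/3, not an integer.
Intervening on irrigation: with other inputs at their observed values, yield = 21*irrigation - 62. Solving for 22 gives irrigation = 4, within [-1, 6].

set irrigation = 4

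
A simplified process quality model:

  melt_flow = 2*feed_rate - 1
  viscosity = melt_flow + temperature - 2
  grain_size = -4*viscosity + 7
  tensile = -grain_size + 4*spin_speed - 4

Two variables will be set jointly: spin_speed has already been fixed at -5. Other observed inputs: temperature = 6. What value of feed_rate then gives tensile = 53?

With spin_speed held at -5:
Substituting into the viscosity equation gives viscosity = 2*feed_rate + 3.
grain_size becomes -8*feed_rate - 5.
So tensile = 8*feed_rate - 19.
Solve 8*feed_rate - 19 = 53: feed_rate = (53 + 19) / 8 = 9.

feed_rate = 9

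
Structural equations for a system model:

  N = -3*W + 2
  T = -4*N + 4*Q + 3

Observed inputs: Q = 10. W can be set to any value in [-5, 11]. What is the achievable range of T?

Substituting into the T equation gives T = 12*W + 35.
Linear in W, so extremes are at the endpoints: W = -5 gives T = -25; W = 11 gives T = 167.

-25 to 167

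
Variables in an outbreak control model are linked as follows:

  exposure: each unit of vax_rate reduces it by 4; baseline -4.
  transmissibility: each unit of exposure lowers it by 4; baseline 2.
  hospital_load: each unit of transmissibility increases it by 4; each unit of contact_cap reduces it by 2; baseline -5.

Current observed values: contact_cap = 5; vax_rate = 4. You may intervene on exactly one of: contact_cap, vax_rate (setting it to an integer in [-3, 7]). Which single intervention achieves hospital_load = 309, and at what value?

Intervening on contact_cap: with other inputs at their observed values, hospital_load = -2*contact_cap + 323. Solving for 309 gives contact_cap = 7, within [-3, 7].
Intervening on vax_rate: hospital_load = 64*vax_rate + 57. Reaching 309 requires vax_rate = 63/16, not an integer.

set contact_cap = 7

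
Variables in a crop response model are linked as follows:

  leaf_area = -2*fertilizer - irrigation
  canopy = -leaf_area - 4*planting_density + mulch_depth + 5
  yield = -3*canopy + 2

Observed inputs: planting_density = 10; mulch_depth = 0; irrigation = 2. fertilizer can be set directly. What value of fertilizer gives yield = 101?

Substituting into the leaf_area equation gives leaf_area = -2*fertilizer - 2.
Substituting into the canopy equation gives canopy = 2*fertilizer - 33.
Substituting into the yield equation gives yield = -6*fertilizer + 101.
Solve -6*fertilizer + 101 = 101: fertilizer = (101 - 101) / -6 = 0.

fertilizer = 0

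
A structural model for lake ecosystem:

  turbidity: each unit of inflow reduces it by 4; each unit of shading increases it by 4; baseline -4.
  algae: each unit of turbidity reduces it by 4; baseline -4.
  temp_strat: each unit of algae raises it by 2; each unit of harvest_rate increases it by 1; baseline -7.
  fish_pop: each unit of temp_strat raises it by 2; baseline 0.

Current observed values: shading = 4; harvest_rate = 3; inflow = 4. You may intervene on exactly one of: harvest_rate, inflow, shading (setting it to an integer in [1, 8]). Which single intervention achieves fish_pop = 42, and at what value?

set harvest_rate = 4

Intervening on harvest_rate: with other inputs at their observed values, fish_pop = 2*harvest_rate + 34. Solving for 42 gives harvest_rate = 4, within [1, 8].
Intervening on inflow: fish_pop = 64*inflow - 216. Reaching 42 requires inflow = 129/32, not an integer.
Intervening on shading: fish_pop = -64*shading + 296. Reaching 42 requires shading = 127/32, not an integer.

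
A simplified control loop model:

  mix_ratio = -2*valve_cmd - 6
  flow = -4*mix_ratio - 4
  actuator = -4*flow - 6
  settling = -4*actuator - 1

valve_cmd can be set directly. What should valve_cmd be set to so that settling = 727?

Substituting into the flow equation gives flow = 8*valve_cmd + 20.
actuator becomes -32*valve_cmd - 86.
So settling = 128*valve_cmd + 343.
Solve 128*valve_cmd + 343 = 727: valve_cmd = (727 - 343) / 128 = 3.

valve_cmd = 3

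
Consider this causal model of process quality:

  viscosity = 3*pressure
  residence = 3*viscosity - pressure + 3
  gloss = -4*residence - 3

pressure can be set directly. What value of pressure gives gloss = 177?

Substituting into the residence equation gives residence = 8*pressure + 3.
Substituting into the gloss equation gives gloss = -32*pressure - 15.
Solve -32*pressure - 15 = 177: pressure = (177 + 15) / -32 = -6.

pressure = -6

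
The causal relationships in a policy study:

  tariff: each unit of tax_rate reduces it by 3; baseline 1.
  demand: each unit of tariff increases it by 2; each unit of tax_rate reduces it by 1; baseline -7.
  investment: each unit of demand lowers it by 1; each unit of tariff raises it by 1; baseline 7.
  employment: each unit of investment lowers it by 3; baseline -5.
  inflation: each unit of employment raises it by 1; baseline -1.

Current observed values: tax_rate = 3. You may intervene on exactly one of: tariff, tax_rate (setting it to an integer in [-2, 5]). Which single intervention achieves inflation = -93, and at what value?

Intervening on tariff: inflation = 3*tariff - 57. Reaching -93 requires tariff = -12, outside [-2, 5].
Intervening on tax_rate: with other inputs at their observed values, inflation = -12*tax_rate - 45. Solving for -93 gives tax_rate = 4, within [-2, 5].

set tax_rate = 4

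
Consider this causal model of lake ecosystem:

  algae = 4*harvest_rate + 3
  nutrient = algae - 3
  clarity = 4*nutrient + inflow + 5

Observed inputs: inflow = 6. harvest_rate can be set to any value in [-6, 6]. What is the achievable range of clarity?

Substituting into the nutrient equation gives nutrient = 4*harvest_rate.
Substituting into the clarity equation gives clarity = 16*harvest_rate + 11.
Linear in harvest_rate, so extremes are at the endpoints: harvest_rate = -6 gives clarity = -85; harvest_rate = 6 gives clarity = 107.

-85 to 107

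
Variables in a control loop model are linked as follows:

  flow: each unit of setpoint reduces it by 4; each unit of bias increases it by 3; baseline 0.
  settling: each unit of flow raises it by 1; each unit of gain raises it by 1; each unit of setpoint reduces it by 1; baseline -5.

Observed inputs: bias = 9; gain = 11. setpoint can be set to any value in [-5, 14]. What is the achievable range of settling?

-37 to 58

Substituting into the flow equation gives flow = -4*setpoint + 27.
Substituting into the settling equation gives settling = -5*setpoint + 33.
Linear in setpoint, so extremes are at the endpoints: setpoint = -5 gives settling = 58; setpoint = 14 gives settling = -37.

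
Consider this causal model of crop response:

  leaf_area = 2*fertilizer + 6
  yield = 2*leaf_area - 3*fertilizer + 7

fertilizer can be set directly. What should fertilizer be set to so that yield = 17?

Substituting into the yield equation gives yield = fertilizer + 19.
Solve fertilizer + 19 = 17: fertilizer = (17 - 19) / 1 = -2.

fertilizer = -2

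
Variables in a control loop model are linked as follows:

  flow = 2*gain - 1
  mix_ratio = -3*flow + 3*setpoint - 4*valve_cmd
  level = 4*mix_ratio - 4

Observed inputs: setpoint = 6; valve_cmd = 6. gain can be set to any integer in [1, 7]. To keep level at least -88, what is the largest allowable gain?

gain = 3

Substituting into the mix_ratio equation gives mix_ratio = -6*gain - 3.
Substituting into the level equation gives level = -24*gain - 16.
Require -24*gain - 16 ≥ -88, so gain ≤ 3.
The largest integer in [1, 7] satisfying this is 3.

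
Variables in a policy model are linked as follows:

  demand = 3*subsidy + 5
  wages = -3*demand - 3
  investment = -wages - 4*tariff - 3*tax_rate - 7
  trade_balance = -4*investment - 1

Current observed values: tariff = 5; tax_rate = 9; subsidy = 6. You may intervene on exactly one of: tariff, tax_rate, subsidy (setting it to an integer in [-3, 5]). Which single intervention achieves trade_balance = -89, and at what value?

Intervening on tariff: with other inputs at their observed values, trade_balance = 16*tariff - 153. Solving for -89 gives tariff = 4, within [-3, 5].
Intervening on tax_rate: trade_balance = 12*tax_rate - 181. Reaching -89 requires tax_rate = 23/3, not an integer.
Intervening on subsidy: trade_balance = -36*subsidy + 143. Reaching -89 requires subsidy = 58/9, not an integer.

set tariff = 4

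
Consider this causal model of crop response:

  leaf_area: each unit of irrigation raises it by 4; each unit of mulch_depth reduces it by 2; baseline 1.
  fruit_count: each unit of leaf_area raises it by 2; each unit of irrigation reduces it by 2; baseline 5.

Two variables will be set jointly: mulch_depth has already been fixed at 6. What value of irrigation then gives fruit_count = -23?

irrigation = -1

With mulch_depth held at 6:
Substituting into the leaf_area equation gives leaf_area = 4*irrigation - 11.
Substituting into the fruit_count equation gives fruit_count = 6*irrigation - 17.
Solve 6*irrigation - 17 = -23: irrigation = (-23 + 17) / 6 = -1.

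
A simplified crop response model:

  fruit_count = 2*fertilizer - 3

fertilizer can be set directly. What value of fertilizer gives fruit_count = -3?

Solve 2*fertilizer - 3 = -3: fertilizer = (-3 + 3) / 2 = 0.

fertilizer = 0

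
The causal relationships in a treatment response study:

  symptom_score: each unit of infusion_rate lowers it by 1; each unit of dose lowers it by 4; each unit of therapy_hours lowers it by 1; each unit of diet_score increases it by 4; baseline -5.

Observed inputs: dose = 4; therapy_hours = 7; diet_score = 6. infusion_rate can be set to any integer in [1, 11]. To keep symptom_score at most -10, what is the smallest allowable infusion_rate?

infusion_rate = 6

Substituting into the symptom_score equation gives symptom_score = -infusion_rate - 4.
Require -infusion_rate - 4 ≤ -10, so infusion_rate ≥ 6.
The smallest integer in [1, 11] satisfying this is 6.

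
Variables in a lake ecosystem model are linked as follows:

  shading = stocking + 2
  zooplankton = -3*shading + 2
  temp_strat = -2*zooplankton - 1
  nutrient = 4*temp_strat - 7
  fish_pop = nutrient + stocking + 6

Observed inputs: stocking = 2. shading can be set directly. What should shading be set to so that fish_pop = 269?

shading = 12

Intervening on shading fixes its value directly, overriding its dependence on stocking.
Substituting into the temp_strat equation gives temp_strat = 6*shading - 5.
Substituting into the nutrient equation gives nutrient = 24*shading - 27.
This gives fish_pop = 24*shading - 19.
Solve 24*shading - 19 = 269: shading = (269 + 19) / 24 = 12.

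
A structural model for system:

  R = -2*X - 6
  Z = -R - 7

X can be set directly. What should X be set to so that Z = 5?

X = 3

Substituting into the Z equation gives Z = 2*X - 1.
Solve 2*X - 1 = 5: X = (5 + 1) / 2 = 3.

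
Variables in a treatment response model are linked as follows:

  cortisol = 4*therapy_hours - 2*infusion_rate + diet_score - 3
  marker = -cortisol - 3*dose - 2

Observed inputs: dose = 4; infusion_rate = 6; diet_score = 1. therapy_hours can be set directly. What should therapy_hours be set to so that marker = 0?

Substituting into the cortisol equation gives cortisol = 4*therapy_hours - 14.
marker becomes -4*therapy_hours.
Solve -4*therapy_hours = 0: therapy_hours = 0 / -4 = 0.

therapy_hours = 0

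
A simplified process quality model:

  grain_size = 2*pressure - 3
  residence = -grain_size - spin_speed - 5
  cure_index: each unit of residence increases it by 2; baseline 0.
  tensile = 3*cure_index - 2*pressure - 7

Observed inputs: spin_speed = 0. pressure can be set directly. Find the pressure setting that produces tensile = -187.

Substituting into the residence equation gives residence = -2*pressure - 2.
cure_index becomes -4*pressure - 4.
tensile becomes -14*pressure - 19.
Solve -14*pressure - 19 = -187: pressure = (-187 + 19) / -14 = 12.

pressure = 12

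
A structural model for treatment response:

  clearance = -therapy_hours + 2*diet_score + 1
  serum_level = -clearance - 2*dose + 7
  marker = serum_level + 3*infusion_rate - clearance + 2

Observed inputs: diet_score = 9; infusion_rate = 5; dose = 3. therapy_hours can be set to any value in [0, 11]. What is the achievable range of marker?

-20 to 2

Substituting into the clearance equation gives clearance = -therapy_hours + 19.
Substituting into the serum_level equation gives serum_level = therapy_hours - 18.
marker becomes 2*therapy_hours - 20.
Linear in therapy_hours, so extremes are at the endpoints: therapy_hours = 0 gives marker = -20; therapy_hours = 11 gives marker = 2.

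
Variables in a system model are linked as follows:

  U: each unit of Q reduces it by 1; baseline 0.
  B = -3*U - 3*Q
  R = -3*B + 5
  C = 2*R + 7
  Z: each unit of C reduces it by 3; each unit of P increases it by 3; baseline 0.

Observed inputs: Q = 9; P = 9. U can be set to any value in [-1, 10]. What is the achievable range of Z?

Intervening on U fixes its value directly, overriding its dependence on Q.
Substituting into the B equation gives B = -3*U - 27.
Substituting into the R equation gives R = 9*U + 86.
So C = 18*U + 179.
Z becomes -54*U - 510.
Linear in U, so extremes are at the endpoints: U = -1 gives Z = -456; U = 10 gives Z = -1050.

-1050 to -456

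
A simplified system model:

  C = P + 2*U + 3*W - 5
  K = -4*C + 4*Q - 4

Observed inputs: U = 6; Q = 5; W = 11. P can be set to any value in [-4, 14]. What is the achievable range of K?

-200 to -128

Substituting into the C equation gives C = P + 40.
This gives K = -4*P - 144.
Linear in P, so extremes are at the endpoints: P = -4 gives K = -128; P = 14 gives K = -200.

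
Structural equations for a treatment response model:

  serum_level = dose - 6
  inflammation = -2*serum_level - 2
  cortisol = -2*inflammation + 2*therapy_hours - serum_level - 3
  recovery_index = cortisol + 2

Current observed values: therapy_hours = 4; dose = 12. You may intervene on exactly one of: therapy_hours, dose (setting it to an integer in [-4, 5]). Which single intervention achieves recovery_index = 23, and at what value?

set therapy_hours = 1

Intervening on therapy_hours: with other inputs at their observed values, recovery_index = 2*therapy_hours + 21. Solving for 23 gives therapy_hours = 1, within [-4, 5].
Intervening on dose: recovery_index = 3*dose - 7. Reaching 23 requires dose = 10, outside [-4, 5].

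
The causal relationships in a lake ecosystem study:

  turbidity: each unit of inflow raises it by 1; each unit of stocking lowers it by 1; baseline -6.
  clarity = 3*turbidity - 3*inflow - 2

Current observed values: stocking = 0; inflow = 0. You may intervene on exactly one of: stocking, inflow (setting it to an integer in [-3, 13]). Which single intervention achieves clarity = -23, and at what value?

Intervening on stocking: with other inputs at their observed values, clarity = -3*stocking - 20. Solving for -23 gives stocking = 1, within [-3, 13].
Intervening on inflow: the paths from inflow to clarity cancel (net effect zero), leaving clarity = -20; -23 is unreachable this way.

set stocking = 1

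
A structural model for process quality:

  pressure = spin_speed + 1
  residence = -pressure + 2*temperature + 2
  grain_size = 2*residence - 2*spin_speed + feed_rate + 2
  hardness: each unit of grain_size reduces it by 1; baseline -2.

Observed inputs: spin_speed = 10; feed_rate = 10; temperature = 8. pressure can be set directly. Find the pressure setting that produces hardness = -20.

Intervening on pressure fixes its value directly, overriding its dependence on spin_speed.
Substituting into the residence equation gives residence = -pressure + 18.
So grain_size = -2*pressure + 28.
This gives hardness = 2*pressure - 30.
Solve 2*pressure - 30 = -20: pressure = (-20 + 30) / 2 = 5.

pressure = 5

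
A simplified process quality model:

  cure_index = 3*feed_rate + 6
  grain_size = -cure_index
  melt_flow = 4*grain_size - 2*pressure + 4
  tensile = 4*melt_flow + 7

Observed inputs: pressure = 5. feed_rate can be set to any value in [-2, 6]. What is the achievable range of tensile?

-401 to -17

Substituting into the grain_size equation gives grain_size = -3*feed_rate - 6.
Substituting into the melt_flow equation gives melt_flow = -12*feed_rate - 30.
Substituting into the tensile equation gives tensile = -48*feed_rate - 113.
Linear in feed_rate, so extremes are at the endpoints: feed_rate = -2 gives tensile = -17; feed_rate = 6 gives tensile = -401.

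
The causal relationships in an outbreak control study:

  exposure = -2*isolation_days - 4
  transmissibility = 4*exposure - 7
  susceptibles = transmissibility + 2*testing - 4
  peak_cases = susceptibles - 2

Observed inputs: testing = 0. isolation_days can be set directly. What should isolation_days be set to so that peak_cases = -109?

Substituting into the transmissibility equation gives transmissibility = -8*isolation_days - 23.
So susceptibles = -8*isolation_days - 27.
This gives peak_cases = -8*isolation_days - 29.
Solve -8*isolation_days - 29 = -109: isolation_days = (-109 + 29) / -8 = 10.

isolation_days = 10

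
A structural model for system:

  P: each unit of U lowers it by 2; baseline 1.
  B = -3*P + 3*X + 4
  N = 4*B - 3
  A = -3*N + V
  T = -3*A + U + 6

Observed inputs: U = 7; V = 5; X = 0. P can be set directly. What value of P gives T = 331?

P = -2

Intervening on P fixes its value directly, overriding its dependence on U.
Substituting into the B equation gives B = -3*P + 4.
Substituting into the N equation gives N = -12*P + 13.
This gives A = 36*P - 34.
So T = -108*P + 115.
Solve -108*P + 115 = 331: P = (331 - 115) / -108 = -2.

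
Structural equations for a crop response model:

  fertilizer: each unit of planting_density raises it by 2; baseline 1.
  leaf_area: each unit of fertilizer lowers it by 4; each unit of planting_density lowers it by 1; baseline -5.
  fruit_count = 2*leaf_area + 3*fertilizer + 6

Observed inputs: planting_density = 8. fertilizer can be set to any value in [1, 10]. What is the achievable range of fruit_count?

-70 to -25

Intervening on fertilizer fixes its value directly, overriding its dependence on planting_density.
Substituting into the leaf_area equation gives leaf_area = -4*fertilizer - 13.
Substituting into the fruit_count equation gives fruit_count = -5*fertilizer - 20.
Linear in fertilizer, so extremes are at the endpoints: fertilizer = 1 gives fruit_count = -25; fertilizer = 10 gives fruit_count = -70.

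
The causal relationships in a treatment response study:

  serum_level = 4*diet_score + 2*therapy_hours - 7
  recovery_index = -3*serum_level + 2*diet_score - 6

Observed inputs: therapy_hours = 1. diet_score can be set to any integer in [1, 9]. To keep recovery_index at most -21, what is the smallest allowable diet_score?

Substituting into the serum_level equation gives serum_level = 4*diet_score - 5.
Substituting into the recovery_index equation gives recovery_index = -10*diet_score + 9.
Require -10*diet_score + 9 ≤ -21, so diet_score ≥ 3.
The smallest integer in [1, 9] satisfying this is 3.

diet_score = 3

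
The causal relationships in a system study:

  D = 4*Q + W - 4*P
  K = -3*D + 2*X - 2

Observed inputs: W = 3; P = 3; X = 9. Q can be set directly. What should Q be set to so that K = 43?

Substituting into the D equation gives D = 4*Q - 9.
Substituting into the K equation gives K = -12*Q + 43.
Solve -12*Q + 43 = 43: Q = (43 - 43) / -12 = 0.

Q = 0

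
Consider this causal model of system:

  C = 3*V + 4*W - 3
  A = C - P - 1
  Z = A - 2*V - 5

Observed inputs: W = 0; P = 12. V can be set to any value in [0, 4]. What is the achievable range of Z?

Substituting into the C equation gives C = 3*V - 3.
A becomes 3*V - 16.
Substituting into the Z equation gives Z = V - 21.
Linear in V, so extremes are at the endpoints: V = 0 gives Z = -21; V = 4 gives Z = -17.

-21 to -17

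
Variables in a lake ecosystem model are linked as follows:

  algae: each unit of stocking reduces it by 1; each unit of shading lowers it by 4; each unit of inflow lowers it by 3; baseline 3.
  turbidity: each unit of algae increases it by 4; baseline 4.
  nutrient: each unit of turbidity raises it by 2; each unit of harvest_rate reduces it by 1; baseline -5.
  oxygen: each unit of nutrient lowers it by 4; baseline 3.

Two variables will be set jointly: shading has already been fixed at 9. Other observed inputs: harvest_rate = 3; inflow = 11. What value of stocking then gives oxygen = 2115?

With shading held at 9:
Substituting into the algae equation gives algae = -stocking - 66.
Substituting into the turbidity equation gives turbidity = -4*stocking - 260.
This gives nutrient = -8*stocking - 528.
So oxygen = 32*stocking + 2115.
Solve 32*stocking + 2115 = 2115: stocking = (2115 - 2115) / 32 = 0.

stocking = 0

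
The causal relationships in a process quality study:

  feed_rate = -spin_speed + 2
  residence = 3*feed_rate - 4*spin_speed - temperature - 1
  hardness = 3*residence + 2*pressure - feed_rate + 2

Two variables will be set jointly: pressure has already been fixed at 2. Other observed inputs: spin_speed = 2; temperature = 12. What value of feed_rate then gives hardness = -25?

With pressure held at 2:
Intervening on feed_rate fixes its value directly, overriding its dependence on spin_speed.
Substituting into the residence equation gives residence = 3*feed_rate - 21.
So hardness = 8*feed_rate - 57.
Solve 8*feed_rate - 57 = -25: feed_rate = (-25 + 57) / 8 = 4.

feed_rate = 4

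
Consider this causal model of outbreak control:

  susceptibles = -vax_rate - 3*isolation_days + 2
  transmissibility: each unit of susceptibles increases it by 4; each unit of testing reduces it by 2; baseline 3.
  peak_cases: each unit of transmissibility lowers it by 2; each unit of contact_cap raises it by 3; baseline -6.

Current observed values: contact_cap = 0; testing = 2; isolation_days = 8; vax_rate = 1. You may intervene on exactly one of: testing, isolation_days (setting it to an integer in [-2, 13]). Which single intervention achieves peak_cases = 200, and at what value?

Intervening on testing: with other inputs at their observed values, peak_cases = 4*testing + 172. Solving for 200 gives testing = 7, within [-2, 13].
Intervening on isolation_days: peak_cases = 24*isolation_days - 12. Reaching 200 requires isolation_days = 53/6, not an integer.

set testing = 7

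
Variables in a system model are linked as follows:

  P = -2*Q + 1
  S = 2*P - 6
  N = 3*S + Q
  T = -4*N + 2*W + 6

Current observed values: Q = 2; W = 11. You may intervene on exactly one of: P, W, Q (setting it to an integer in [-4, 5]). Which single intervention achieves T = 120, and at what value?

set Q = 1

Intervening on P: T = -24*P + 92. Reaching 120 requires P = -7/6, not an integer.
Intervening on W: T = 2*W + 142. Reaching 120 requires W = -11, outside [-4, 5].
Intervening on Q: with other inputs at their observed values, T = 44*Q + 76. Solving for 120 gives Q = 1, within [-4, 5].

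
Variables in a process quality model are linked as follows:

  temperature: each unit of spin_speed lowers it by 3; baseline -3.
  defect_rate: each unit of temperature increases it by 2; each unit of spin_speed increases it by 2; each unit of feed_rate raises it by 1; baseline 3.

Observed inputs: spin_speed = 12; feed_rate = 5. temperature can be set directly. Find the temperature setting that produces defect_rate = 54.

Intervening on temperature fixes its value directly, overriding its dependence on spin_speed.
Substituting into the defect_rate equation gives defect_rate = 2*temperature + 32.
Solve 2*temperature + 32 = 54: temperature = (54 - 32) / 2 = 11.

temperature = 11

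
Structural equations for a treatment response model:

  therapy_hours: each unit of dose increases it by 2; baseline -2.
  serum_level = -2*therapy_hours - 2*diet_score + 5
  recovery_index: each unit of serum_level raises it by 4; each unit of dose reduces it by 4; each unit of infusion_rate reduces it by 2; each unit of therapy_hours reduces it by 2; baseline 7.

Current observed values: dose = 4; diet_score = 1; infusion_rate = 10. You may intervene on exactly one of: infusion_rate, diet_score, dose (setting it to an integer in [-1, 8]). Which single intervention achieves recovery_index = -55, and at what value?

Intervening on infusion_rate: with other inputs at their observed values, recovery_index = -2*infusion_rate - 57. Solving for -55 gives infusion_rate = -1, within [-1, 8].
Intervening on diet_score: recovery_index = -8*diet_score - 69. Reaching -55 requires diet_score = -7/4, not an integer.
Intervening on dose: recovery_index = -24*dose + 19. Reaching -55 requires dose = 37/12, not an integer.

set infusion_rate = -1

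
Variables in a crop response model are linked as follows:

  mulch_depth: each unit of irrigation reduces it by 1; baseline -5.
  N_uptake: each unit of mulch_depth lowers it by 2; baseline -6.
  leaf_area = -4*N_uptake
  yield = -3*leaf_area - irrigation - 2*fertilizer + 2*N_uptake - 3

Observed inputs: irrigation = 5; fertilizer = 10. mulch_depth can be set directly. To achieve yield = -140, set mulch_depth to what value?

mulch_depth = 1

Intervening on mulch_depth fixes its value directly, overriding its dependence on irrigation.
Substituting into the leaf_area equation gives leaf_area = 8*mulch_depth + 24.
yield becomes -28*mulch_depth - 112.
Solve -28*mulch_depth - 112 = -140: mulch_depth = (-140 + 112) / -28 = 1.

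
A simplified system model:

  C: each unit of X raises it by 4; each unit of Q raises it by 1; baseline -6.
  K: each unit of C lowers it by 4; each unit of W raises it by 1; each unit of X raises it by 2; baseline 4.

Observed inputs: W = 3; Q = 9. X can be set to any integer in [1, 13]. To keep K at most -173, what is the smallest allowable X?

Substituting into the C equation gives C = 4*X + 3.
Substituting into the K equation gives K = -14*X - 5.
Require -14*X - 5 ≤ -173, so X ≥ 12.
The smallest integer in [1, 13] satisfying this is 12.

X = 12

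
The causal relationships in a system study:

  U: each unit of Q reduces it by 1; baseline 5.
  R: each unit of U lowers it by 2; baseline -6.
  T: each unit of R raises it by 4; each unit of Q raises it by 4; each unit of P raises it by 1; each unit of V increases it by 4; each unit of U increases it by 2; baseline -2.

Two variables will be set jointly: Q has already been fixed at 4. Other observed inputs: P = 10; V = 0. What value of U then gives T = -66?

U = 11

With Q held at 4:
Intervening on U fixes its value directly, overriding its dependence on Q.
Substituting into the T equation gives T = -6*U.
Solve -6*U = -66: U = -66 / -6 = 11.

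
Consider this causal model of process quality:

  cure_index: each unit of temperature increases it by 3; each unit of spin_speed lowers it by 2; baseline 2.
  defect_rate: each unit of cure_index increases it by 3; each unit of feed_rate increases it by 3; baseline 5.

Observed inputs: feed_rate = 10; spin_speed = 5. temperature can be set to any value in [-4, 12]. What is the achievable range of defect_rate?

-25 to 119

Substituting into the cure_index equation gives cure_index = 3*temperature - 8.
Substituting into the defect_rate equation gives defect_rate = 9*temperature + 11.
Linear in temperature, so extremes are at the endpoints: temperature = -4 gives defect_rate = -25; temperature = 12 gives defect_rate = 119.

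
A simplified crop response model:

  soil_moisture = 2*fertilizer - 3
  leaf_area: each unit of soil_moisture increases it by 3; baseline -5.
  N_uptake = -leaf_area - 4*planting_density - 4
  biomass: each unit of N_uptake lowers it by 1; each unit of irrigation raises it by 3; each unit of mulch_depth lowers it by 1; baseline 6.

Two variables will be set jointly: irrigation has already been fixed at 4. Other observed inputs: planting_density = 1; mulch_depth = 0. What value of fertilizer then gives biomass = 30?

fertilizer = 3

With irrigation held at 4:
Substituting into the leaf_area equation gives leaf_area = 6*fertilizer - 14.
Substituting into the N_uptake equation gives N_uptake = -6*fertilizer + 6.
Substituting into the biomass equation gives biomass = 6*fertilizer + 12.
Solve 6*fertilizer + 12 = 30: fertilizer = (30 - 12) / 6 = 3.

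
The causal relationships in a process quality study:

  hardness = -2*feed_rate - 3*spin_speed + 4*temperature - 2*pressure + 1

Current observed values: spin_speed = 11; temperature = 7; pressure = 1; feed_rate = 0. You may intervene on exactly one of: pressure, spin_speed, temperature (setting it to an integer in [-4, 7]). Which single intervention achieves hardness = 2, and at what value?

set pressure = -3

Intervening on pressure: with other inputs at their observed values, hardness = -2*pressure - 4. Solving for 2 gives pressure = -3, within [-4, 7].
Intervening on spin_speed: hardness = -3*spin_speed + 27. Reaching 2 requires spin_speed = 25/3, not an integer.
Intervening on temperature: hardness = 4*temperature - 34. Reaching 2 requires temperature = 9, outside [-4, 7].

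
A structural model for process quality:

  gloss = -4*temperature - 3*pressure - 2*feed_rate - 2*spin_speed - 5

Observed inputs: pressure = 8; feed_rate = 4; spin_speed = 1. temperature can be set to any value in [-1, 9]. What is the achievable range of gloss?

Substituting into the gloss equation gives gloss = -4*temperature - 39.
Linear in temperature, so extremes are at the endpoints: temperature = -1 gives gloss = -35; temperature = 9 gives gloss = -75.

-75 to -35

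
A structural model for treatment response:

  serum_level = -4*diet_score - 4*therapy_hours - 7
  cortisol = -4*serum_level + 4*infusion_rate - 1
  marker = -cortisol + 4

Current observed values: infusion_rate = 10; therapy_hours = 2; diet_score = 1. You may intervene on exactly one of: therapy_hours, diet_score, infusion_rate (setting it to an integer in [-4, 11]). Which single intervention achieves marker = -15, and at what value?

Intervening on therapy_hours: with other inputs at their observed values, marker = -16*therapy_hours - 79. Solving for -15 gives therapy_hours = -4, within [-4, 11].
Intervening on diet_score: marker = -16*diet_score - 95. Reaching -15 requires diet_score = -5, outside [-4, 11].
Intervening on infusion_rate: marker = -4*infusion_rate - 71. Reaching -15 requires infusion_rate = -14, outside [-4, 11].

set therapy_hours = -4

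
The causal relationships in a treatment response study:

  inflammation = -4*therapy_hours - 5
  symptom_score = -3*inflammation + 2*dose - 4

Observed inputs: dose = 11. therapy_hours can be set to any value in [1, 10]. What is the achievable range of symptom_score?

Substituting into the symptom_score equation gives symptom_score = 12*therapy_hours + 33.
Linear in therapy_hours, so extremes are at the endpoints: therapy_hours = 1 gives symptom_score = 45; therapy_hours = 10 gives symptom_score = 153.

45 to 153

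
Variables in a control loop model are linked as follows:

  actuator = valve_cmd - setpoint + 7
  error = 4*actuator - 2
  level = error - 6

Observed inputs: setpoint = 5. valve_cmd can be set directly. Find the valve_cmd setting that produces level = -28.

valve_cmd = -7

Substituting into the actuator equation gives actuator = valve_cmd + 2.
So error = 4*valve_cmd + 6.
This gives level = 4*valve_cmd.
Solve 4*valve_cmd = -28: valve_cmd = -28 / 4 = -7.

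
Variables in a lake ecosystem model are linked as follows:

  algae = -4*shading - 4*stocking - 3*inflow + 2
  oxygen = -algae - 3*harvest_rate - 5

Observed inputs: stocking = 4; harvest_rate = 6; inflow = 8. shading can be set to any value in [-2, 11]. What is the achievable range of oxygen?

Substituting into the algae equation gives algae = -4*shading - 38.
So oxygen = 4*shading + 15.
Linear in shading, so extremes are at the endpoints: shading = -2 gives oxygen = 7; shading = 11 gives oxygen = 59.

7 to 59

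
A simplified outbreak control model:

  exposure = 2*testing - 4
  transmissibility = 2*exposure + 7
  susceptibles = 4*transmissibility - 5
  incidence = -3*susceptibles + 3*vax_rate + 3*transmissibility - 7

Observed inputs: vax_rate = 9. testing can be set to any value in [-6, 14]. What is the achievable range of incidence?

Substituting into the transmissibility equation gives transmissibility = 4*testing - 1.
So susceptibles = 16*testing - 9.
incidence becomes -36*testing + 44.
Linear in testing, so extremes are at the endpoints: testing = -6 gives incidence = 260; testing = 14 gives incidence = -460.

-460 to 260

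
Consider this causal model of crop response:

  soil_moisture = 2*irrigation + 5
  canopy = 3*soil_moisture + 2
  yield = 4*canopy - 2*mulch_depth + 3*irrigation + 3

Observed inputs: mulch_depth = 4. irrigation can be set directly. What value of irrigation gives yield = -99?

Substituting into the canopy equation gives canopy = 6*irrigation + 17.
yield becomes 27*irrigation + 63.
Solve 27*irrigation + 63 = -99: irrigation = (-99 - 63) / 27 = -6.

irrigation = -6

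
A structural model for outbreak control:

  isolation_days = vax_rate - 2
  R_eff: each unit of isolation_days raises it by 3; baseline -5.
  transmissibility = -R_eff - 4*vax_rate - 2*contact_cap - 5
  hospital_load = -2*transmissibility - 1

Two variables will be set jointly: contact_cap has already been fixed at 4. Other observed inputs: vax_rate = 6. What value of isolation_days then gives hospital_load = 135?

isolation_days = 12

With contact_cap held at 4:
Intervening on isolation_days fixes its value directly, overriding its dependence on vax_rate.
Substituting into the transmissibility equation gives transmissibility = -3*isolation_days - 32.
This gives hospital_load = 6*isolation_days + 63.
Solve 6*isolation_days + 63 = 135: isolation_days = (135 - 63) / 6 = 12.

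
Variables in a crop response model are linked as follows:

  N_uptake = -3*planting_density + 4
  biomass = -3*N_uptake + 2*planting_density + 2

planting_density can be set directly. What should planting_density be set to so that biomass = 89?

Substituting into the biomass equation gives biomass = 11*planting_density - 10.
Solve 11*planting_density - 10 = 89: planting_density = (89 + 10) / 11 = 9.

planting_density = 9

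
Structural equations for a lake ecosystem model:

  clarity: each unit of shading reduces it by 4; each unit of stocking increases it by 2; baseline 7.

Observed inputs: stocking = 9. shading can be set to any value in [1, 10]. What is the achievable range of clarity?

-15 to 21

Substituting into the clarity equation gives clarity = -4*shading + 25.
Linear in shading, so extremes are at the endpoints: shading = 1 gives clarity = 21; shading = 10 gives clarity = -15.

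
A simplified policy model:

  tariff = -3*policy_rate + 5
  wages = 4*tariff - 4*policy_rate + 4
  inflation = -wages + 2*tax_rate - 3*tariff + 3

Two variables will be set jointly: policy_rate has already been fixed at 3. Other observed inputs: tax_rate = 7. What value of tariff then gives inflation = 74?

With policy_rate held at 3:
Intervening on tariff fixes its value directly, overriding its dependence on policy_rate.
Substituting into the wages equation gives wages = 4*tariff - 8.
So inflation = -7*tariff + 25.
Solve -7*tariff + 25 = 74: tariff = (74 - 25) / -7 = -7.

tariff = -7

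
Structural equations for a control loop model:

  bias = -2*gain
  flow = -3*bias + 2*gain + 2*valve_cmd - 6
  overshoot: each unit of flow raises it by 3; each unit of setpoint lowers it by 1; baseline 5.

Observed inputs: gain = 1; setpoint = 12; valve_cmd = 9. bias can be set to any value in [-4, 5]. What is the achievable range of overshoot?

Intervening on bias fixes its value directly, overriding its dependence on gain.
Substituting into the flow equation gives flow = -3*bias + 14.
Substituting into the overshoot equation gives overshoot = -9*bias + 35.
Linear in bias, so extremes are at the endpoints: bias = -4 gives overshoot = 71; bias = 5 gives overshoot = -10.

-10 to 71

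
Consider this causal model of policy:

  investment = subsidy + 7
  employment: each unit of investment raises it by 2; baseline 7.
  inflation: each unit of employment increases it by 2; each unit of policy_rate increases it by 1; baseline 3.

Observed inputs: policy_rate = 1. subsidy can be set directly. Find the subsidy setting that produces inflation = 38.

Substituting into the employment equation gives employment = 2*subsidy + 21.
This gives inflation = 4*subsidy + 46.
Solve 4*subsidy + 46 = 38: subsidy = (38 - 46) / 4 = -2.

subsidy = -2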